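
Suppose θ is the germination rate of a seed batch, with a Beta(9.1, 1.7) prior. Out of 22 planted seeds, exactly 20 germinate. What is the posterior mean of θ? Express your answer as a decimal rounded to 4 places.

The binomial likelihood is conjugate to the Beta prior: with 20 successes and 2 failures, the posterior is Beta(9.1+20, 1.7+2) = Beta(29.1, 3.7).
E[θ | data] = 29.1/(29.1+3.7) = 0.8872.

Posterior mean ≈ 0.8872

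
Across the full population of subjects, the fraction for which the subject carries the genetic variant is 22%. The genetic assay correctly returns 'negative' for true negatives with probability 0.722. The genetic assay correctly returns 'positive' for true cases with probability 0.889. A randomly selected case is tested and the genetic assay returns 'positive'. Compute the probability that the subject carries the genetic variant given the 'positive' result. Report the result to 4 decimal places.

Let H be the event that the subject carries the genetic variant. P(H) = 0.22, so P(¬H) = 0.78. With E the 'positive' result, P(E|H) = 0.889 and P(E|¬H) = 0.278.
P(E) = 0.889·0.22 + 0.278·0.78 = 0.19558 + 0.21684 = 0.41242.
By Bayes' theorem, P(H|E) = 0.19558 / 0.41242 = 0.4742.

P(H | E) ≈ 0.4742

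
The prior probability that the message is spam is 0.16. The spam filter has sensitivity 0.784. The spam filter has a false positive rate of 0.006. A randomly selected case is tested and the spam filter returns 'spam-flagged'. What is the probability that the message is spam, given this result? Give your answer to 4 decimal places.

P(H | E) ≈ 0.9614

Write H for 'the message is spam'. Prior odds H:¬H = 0.16/0.84 = 0.19048. For the 'spam-flagged' outcome, the likelihood ratio is 0.784/0.006 = 130.67.
Posterior odds = 0.19048 × 130.67 = 24.889, so P(H|E) = 24.889/(1+24.889) = 0.9614.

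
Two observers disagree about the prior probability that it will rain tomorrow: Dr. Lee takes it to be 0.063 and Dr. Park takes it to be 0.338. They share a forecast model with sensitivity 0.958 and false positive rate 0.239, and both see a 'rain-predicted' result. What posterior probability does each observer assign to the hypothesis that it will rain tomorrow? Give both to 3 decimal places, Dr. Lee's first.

Dr. Lee: 0.212; Dr. Park: 0.672

P('+'|H) = 0.958, P('+'|¬H) = 0.239.
Dr. Lee: numerator 0.958·0.063 = 0.060354; evidence = 0.060354+0.239·0.937 = 0.28430; posterior = 0.212.
Dr. Park: numerator 0.958·0.338 = 0.32380; evidence = 0.32380+0.239·0.662 = 0.48202; posterior = 0.672.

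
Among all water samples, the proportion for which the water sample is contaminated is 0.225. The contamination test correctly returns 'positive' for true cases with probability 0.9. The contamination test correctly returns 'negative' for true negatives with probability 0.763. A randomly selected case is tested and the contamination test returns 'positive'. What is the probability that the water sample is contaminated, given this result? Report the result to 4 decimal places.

Let H be the event that the water sample is contaminated. P(H) = 0.225, so P(¬H) = 0.775. With E the 'positive' result, P(E|H) = 0.9 and P(E|¬H) = 0.237.
P(E) = 0.9·0.225 + 0.237·0.775 = 0.20250 + 0.18368 = 0.38618.
By Bayes' theorem, P(H|E) = 0.20250 / 0.38618 = 0.5244.

P(H | E) ≈ 0.5244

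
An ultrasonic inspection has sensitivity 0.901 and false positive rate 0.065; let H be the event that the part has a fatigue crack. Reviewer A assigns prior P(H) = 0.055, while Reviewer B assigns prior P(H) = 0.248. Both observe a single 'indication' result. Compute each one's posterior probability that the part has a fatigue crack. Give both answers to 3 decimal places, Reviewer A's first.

P('+'|H) = 0.901, P('+'|¬H) = 0.065.
Reviewer A: numerator 0.901·0.055 = 0.049555; evidence = 0.049555+0.065·0.945 = 0.11098; posterior = 0.447.
Reviewer B: numerator 0.901·0.248 = 0.22345; evidence = 0.22345+0.065·0.752 = 0.27233; posterior = 0.821.

Reviewer A: 0.447; Reviewer B: 0.821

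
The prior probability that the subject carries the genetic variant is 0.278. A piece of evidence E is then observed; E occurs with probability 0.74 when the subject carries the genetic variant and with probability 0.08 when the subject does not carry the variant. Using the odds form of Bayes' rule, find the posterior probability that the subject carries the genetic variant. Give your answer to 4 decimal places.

Prior odds = 0.278/(1−0.278) = 0.38504. In log-odds, ln(0.38504) = -0.95440.
Add log likelihood ratio: ln(9.2500) = 2.2246.
Posterior log-odds = 1.2702, so posterior odds = exp(1.2702) = 3.5616. Converting, P(H|E) = 3.5616/4.5616 = 0.7808.

Posterior probability ≈ 0.7808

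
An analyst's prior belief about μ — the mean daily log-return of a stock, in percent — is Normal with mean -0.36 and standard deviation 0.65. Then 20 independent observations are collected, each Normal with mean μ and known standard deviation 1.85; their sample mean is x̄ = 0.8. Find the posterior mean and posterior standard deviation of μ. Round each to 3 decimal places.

Posterior mean ≈ 0.466; posterior SD ≈ 0.349

Prior precision 1/τ₀² = 1/0.65² = 2.36686; data precision n/σ² = 20/1.85² = 5.84368.
Posterior precision = 2.36686 + 5.84368 = 8.21055, giving posterior SD = 1/√8.21055 = 0.349.
Posterior mean = (2.36686·-0.36 + 5.84368·0.8) / 8.21055 = 0.466.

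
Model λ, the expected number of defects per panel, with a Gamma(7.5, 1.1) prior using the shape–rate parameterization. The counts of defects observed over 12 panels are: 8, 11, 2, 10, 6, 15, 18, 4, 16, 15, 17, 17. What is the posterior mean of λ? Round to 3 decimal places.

Posterior mean ≈ 11.183

Total count ∑xᵢ = 139 over n = 12 panels.
Gamma is conjugate to the Poisson likelihood: posterior is Gamma(shape = 7.5+139 = 146.5, rate = 1.1+12 = 13.1).
E[λ | data] = 146.5/13.1 = 11.183.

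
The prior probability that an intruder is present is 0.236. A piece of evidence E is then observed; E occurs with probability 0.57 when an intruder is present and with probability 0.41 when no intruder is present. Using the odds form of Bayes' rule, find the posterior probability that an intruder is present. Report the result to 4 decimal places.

Posterior probability ≈ 0.3004

Prior odds = 0.236/(1−0.236) = 0.30890. In log-odds, ln(0.30890) = -1.1747.
Add log likelihood ratio: ln(1.3902) = 0.32948.
Posterior log-odds = -0.84526, so posterior odds = exp(-0.84526) = 0.42945. Converting, P(H|E) = 0.42945/1.4294 = 0.3004.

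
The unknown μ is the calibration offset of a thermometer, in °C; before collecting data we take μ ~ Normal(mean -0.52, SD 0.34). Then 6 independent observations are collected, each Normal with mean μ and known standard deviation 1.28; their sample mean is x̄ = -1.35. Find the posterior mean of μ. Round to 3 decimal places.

Posterior mean ≈ -0.767

With known σ, the Normal prior is conjugate. Weight on the data is w = (n/σ²)/(n/σ² + 1/τ₀²) = 3.66211/(3.66211+8.65052) = 0.29743.
Posterior mean = w·x̄ + (1−w)·μ₀ = 0.29743·-1.35 + 0.70257·-0.52 = -0.767.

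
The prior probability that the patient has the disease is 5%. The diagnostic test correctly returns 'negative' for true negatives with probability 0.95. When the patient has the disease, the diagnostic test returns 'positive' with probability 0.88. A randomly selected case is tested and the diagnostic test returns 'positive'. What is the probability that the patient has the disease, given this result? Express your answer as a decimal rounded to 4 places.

P(H | E) ≈ 0.4809

Write H for 'the patient has the disease'. Prior odds H:¬H = 0.05/0.95 = 0.052632. For the 'positive' outcome, the likelihood ratio is 0.88/0.05 = 17.600.
Posterior odds = 0.052632 × 17.600 = 0.92632, so P(H|E) = 0.92632/(1+0.92632) = 0.4809.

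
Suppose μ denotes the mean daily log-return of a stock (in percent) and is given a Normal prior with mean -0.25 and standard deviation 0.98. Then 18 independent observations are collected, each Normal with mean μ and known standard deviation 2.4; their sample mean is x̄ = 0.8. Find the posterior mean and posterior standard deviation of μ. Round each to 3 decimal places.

Prior precision 1/τ₀² = 1/0.98² = 1.04123; data precision n/σ² = 18/2.4² = 3.12500.
Posterior precision = 1.04123 + 3.12500 = 4.16623, giving posterior SD = 1/√4.16623 = 0.490.
Posterior mean = (1.04123·-0.25 + 3.12500·0.8) / 4.16623 = 0.538.

Posterior mean ≈ 0.538; posterior SD ≈ 0.490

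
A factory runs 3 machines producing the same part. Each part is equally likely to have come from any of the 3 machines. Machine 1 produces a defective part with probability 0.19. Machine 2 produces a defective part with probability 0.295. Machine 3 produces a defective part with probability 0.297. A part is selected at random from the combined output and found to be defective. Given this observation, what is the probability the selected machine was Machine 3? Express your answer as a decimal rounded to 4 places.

P(defective|M1) = 0.19; P(defective|M2) = 0.295; P(defective|M3) = 0.297.
Prior × likelihood for each source: 0.333333·0.19=0.06333, 0.333333·0.295=0.09833, 0.333333·0.297=0.09900. Summing gives P(defective) = 0.26067.
P(Machine 3 | defective) = 0.09900 / 0.26067 = 0.3798.

Posterior probability ≈ 0.3798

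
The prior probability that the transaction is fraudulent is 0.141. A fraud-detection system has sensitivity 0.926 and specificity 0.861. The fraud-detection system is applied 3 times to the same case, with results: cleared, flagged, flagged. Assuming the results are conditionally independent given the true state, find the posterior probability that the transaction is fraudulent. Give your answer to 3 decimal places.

With H the event that the transaction is fraudulent, the joint likelihood of the observed sequence is P(data|H) = 0.074·0.926·0.926 = 0.063453 and P(data|¬H) = 0.861·0.139·0.139 = 0.016635.
Bayes: P(H|data) = 0.141·0.063453 / (0.141·0.063453 + 0.859·0.016635) = 0.0089469/0.023237 = 0.3850.

Posterior P(H) ≈ 0.385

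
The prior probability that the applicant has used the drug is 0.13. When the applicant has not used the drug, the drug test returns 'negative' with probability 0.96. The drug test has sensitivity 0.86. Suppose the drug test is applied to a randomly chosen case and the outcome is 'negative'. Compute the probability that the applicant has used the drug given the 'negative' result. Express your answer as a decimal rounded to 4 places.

Let H be the event that the applicant has used the drug. P(H) = 0.13, so P(¬H) = 0.87. With E the 'negative' result, P(E|H) = 0.14 and P(E|¬H) = 0.96.
P(E) = 0.14·0.13 + 0.96·0.87 = 0.018200 + 0.83520 = 0.85340.
By Bayes' theorem, P(H|E) = 0.018200 / 0.85340 = 0.0213.

P(H | E) ≈ 0.0213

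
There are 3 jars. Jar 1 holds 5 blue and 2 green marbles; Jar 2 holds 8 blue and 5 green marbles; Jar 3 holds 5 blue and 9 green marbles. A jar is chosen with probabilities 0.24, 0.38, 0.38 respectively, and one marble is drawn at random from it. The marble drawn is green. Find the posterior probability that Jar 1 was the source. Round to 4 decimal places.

Tabulate prior·likelihood by source: [1] prior 0.24, lik 0.2857, product 0.06857; [2] prior 0.38, lik 0.3846, product 0.1462; [3] prior 0.38, lik 0.6429, product 0.2443.
Normalizing constant = 0.45901; the posterior for Jar 1 is its product over the sum, 0.06857/0.45901 = 0.1494.

Posterior probability ≈ 0.1494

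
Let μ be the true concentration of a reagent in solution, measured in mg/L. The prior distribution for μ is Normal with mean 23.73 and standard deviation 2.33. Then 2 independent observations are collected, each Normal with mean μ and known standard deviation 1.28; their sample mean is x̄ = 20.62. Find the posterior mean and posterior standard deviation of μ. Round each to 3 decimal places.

Prior precision 1/τ₀² = 1/2.33² = 0.184199; data precision n/σ² = 2/1.28² = 1.22070.
Posterior precision = 0.184199 + 1.22070 = 1.40490, giving posterior SD = 1/√1.40490 = 0.844.
Posterior mean = (0.184199·23.73 + 1.22070·20.62) / 1.40490 = 21.028.

Posterior mean ≈ 21.028; posterior SD ≈ 0.844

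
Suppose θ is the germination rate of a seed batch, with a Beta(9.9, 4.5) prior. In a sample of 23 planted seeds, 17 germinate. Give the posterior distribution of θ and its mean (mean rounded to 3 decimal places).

Observing 17 successes and 6 failures updates Beta(9.9, 4.5) by adding the success and failure counts to the two shape parameters: α = 9.9+17 = 26.9, β = 4.5+6 = 10.5.
Posterior mean = α/(α+β) = 26.9/37.4 = 0.719.

Posterior: Beta(26.9, 10.5); mean ≈ 0.719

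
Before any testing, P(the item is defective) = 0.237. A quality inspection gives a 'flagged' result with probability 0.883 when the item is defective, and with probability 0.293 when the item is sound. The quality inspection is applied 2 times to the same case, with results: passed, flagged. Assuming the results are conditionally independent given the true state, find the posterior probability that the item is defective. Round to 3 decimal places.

Let H be the event that the item is defective; start with P(H) = 0.237. P('flagged'|H) = 0.883, P('flagged'|¬H) = 0.293.
Update on result 1 ('passed'): P(H) ← 0.117·0.2370 / (0.117·0.2370 + 0.707·0.7630) = 0.027729/0.56717 = 0.0489.
Update on result 2 ('flagged'): P(H) ← 0.883·0.0489 / (0.883·0.0489 + 0.293·0.9511) = 0.043170/0.32185 = 0.1341.

Posterior P(H) ≈ 0.134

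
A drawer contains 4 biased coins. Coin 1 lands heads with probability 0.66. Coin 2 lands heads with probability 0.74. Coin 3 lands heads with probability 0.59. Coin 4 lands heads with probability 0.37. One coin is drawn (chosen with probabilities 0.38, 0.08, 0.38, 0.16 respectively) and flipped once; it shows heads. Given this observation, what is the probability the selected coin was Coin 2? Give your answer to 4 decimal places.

P(heads|C1) = 0.66; P(heads|C2) = 0.74; P(heads|C3) = 0.59; P(heads|C4) = 0.37.
Prior × likelihood for each source: 0.38·0.66=0.2508, 0.08·0.74=0.05920, 0.38·0.59=0.2242, 0.16·0.37=0.05920. Summing gives P(heads) = 0.59340.
P(Coin 2 | heads) = 0.05920 / 0.59340 = 0.0998.

Posterior probability ≈ 0.0998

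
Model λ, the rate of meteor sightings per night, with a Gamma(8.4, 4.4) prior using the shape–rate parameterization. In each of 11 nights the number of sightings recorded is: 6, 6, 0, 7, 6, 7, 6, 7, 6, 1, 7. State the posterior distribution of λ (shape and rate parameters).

The Poisson likelihood adds the total count to the shape and the number of exposure periods to the rate. Here ∑xᵢ = 59 and n = 11, so shape 8.4→67.4 and rate 4.4→15.4.

Posterior: Gamma(shape=67.4, rate=15.4)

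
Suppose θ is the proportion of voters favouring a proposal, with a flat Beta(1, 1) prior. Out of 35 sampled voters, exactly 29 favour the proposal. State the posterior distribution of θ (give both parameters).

Posterior: Beta(30, 7)

The binomial likelihood is conjugate to the Beta prior: with 29 successes and 6 failures, the posterior is Beta(1+29, 1+6) = Beta(30, 7).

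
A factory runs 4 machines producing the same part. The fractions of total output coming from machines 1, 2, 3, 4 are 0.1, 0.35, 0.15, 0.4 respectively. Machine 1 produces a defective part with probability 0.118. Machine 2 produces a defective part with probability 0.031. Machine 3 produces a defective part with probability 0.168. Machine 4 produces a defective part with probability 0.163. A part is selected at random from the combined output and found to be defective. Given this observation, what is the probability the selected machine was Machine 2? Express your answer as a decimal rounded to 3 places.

Posterior probability ≈ 0.096

Tabulate prior·likelihood by source: [1] prior 0.1, lik 0.118, product 0.01180; [2] prior 0.35, lik 0.031, product 0.01085; [3] prior 0.15, lik 0.168, product 0.02520; [4] prior 0.4, lik 0.163, product 0.06520.
Normalizing constant = 0.11305; the posterior for Machine 2 is its product over the sum, 0.01085/0.11305 = 0.096.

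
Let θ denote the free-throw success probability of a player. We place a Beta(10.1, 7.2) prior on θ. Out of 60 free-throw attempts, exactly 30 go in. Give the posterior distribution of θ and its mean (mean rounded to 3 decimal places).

Posterior: Beta(40.1, 37.2); mean ≈ 0.519

The binomial likelihood is conjugate to the Beta prior: with 30 successes and 30 failures, the posterior is Beta(10.1+30, 7.2+30) = Beta(40.1, 37.2).
Posterior mean = α/(α+β) = 40.1/77.3 = 0.519.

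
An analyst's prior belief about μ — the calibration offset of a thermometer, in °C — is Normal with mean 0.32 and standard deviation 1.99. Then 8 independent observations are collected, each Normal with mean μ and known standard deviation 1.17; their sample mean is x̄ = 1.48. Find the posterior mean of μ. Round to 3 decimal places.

With known σ, the Normal prior is conjugate. Weight on the data is w = (n/σ²)/(n/σ² + 1/τ₀²) = 5.84411/(5.84411+0.252519) = 0.95858.
Posterior mean = w·x̄ + (1−w)·μ₀ = 0.95858·1.48 + 0.041419·0.32 = 1.432.

Posterior mean ≈ 1.432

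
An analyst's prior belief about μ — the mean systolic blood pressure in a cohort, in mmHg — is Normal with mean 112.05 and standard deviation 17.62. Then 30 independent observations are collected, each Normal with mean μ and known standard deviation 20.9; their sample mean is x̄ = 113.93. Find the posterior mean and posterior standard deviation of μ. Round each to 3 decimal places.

Prior precision 1/τ₀² = 1/17.62² = 0.00322098; data precision n/σ² = 30/20.9² = 0.0686797.
Posterior precision = 0.00322098 + 0.0686797 = 0.0719007, giving posterior SD = 1/√0.0719007 = 3.729.
Posterior mean = (0.00322098·112.05 + 0.0686797·113.93) / 0.0719007 = 113.846.

Posterior mean ≈ 113.846; posterior SD ≈ 3.729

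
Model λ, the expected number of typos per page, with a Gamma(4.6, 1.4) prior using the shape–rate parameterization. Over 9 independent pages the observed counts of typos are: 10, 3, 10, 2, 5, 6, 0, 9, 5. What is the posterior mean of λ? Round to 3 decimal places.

Posterior mean ≈ 5.250

The Poisson likelihood adds the total count to the shape and the number of exposure periods to the rate. Here ∑xᵢ = 50 and n = 9, so shape 4.6→54.6 and rate 1.4→10.4.
Posterior mean = shape/rate = 54.6/10.4 = 5.250.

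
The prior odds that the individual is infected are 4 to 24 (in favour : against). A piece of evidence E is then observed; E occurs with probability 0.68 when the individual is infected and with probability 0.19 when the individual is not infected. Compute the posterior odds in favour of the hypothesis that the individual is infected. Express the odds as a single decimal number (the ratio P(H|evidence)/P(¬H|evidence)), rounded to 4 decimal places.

Posterior odds ≈ 0.5965

Prior odds = 4/24 = 0.16667.
Likelihood ratio for E = 0.68/0.19 = 3.5789.
Posterior odds = prior odds × LR = 0.59649.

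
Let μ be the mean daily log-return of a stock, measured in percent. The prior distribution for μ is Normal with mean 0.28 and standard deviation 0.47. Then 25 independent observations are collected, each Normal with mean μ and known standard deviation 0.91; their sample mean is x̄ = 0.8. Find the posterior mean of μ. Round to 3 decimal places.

Posterior mean ≈ 0.732

With known σ, the Normal prior is conjugate. Weight on the data is w = (n/σ²)/(n/σ² + 1/τ₀²) = 30.1896/(30.1896+4.52694) = 0.86960.
Posterior mean = w·x̄ + (1−w)·μ₀ = 0.86960·0.8 + 0.13040·0.28 = 0.732.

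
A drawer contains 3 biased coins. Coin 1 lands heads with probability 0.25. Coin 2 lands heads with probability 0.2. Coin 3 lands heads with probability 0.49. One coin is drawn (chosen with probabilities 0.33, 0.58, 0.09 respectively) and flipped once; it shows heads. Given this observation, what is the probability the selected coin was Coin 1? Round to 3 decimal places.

P(heads|C1) = 0.25; P(heads|C2) = 0.2; P(heads|C3) = 0.49.
Prior × likelihood for each source: 0.33·0.25=0.08250, 0.58·0.2=0.1160, 0.09·0.49=0.04410. Summing gives P(heads) = 0.24260.
P(Coin 1 | heads) = 0.08250 / 0.24260 = 0.340.

Posterior probability ≈ 0.340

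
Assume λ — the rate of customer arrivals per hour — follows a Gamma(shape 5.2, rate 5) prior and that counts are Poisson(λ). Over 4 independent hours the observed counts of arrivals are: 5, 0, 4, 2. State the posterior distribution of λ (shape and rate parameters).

Posterior: Gamma(shape=16.2, rate=9)

The Poisson likelihood adds the total count to the shape and the number of exposure periods to the rate. Here ∑xᵢ = 11 and n = 4, so shape 5.2→16.2 and rate 5→9.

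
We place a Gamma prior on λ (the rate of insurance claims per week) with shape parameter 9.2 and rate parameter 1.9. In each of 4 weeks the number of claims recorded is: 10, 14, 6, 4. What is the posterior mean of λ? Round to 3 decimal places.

Posterior mean ≈ 7.322

Total count ∑xᵢ = 34 over n = 4 weeks.
Gamma is conjugate to the Poisson likelihood: posterior is Gamma(shape = 9.2+34 = 43.2, rate = 1.9+4 = 5.9).
E[λ | data] = 43.2/5.9 = 7.322.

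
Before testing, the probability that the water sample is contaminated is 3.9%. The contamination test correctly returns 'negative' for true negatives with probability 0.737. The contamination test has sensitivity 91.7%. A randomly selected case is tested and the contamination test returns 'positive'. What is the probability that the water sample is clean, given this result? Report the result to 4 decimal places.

Write H for 'the water sample is contaminated'. Prior odds H:¬H = 0.039/0.961 = 0.040583. For the 'positive' outcome, the likelihood ratio is 0.917/0.263 = 3.4867.
Posterior odds = 0.040583 × 3.4867 = 0.14150, so P(H|E) = 0.14150/(1+0.14150) = 0.1240. Then P(¬H|E) = 1 − 0.1240 = 0.8760.

P(¬H | E) ≈ 0.8760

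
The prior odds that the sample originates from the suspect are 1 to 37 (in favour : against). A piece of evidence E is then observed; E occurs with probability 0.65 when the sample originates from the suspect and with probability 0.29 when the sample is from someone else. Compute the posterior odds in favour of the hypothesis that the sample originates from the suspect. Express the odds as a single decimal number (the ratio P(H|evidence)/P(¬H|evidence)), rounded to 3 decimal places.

Prior odds = 1/37 = 0.027027.
Likelihood ratio for E = 0.65/0.29 = 2.2414.
Posterior odds = prior odds × LR = 0.060578.

Posterior odds ≈ 0.061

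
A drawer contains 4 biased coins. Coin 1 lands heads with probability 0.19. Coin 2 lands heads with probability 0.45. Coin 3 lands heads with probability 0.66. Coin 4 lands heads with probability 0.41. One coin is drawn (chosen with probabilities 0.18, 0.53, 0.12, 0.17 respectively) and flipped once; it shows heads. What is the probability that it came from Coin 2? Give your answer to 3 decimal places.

P(heads|C1) = 0.19; P(heads|C2) = 0.45; P(heads|C3) = 0.66; P(heads|C4) = 0.41.
Prior × likelihood for each source: 0.18·0.19=0.03420, 0.53·0.45=0.2385, 0.12·0.66=0.07920, 0.17·0.41=0.06970. Summing gives P(heads) = 0.42160.
P(Coin 2 | heads) = 0.2385 / 0.42160 = 0.566.

Posterior probability ≈ 0.566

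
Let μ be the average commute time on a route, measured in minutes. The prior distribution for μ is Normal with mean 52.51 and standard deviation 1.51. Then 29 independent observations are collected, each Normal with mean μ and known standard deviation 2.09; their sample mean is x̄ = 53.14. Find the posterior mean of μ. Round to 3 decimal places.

Prior precision 1/τ₀² = 1/1.51² = 0.438577; data precision n/σ² = 29/2.09² = 6.63904.
Posterior precision = 0.438577 + 6.63904 = 7.07762.
Posterior mean = (0.438577·52.51 + 6.63904·53.14) / 7.07762 = 53.101.

Posterior mean ≈ 53.101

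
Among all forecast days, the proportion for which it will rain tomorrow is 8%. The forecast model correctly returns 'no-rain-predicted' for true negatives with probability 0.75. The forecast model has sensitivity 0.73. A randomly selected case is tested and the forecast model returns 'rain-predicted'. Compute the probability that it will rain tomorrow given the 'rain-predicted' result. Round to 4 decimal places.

P(H | E) ≈ 0.2025

Write H for 'it will rain tomorrow'. Prior odds H:¬H = 0.08/0.92 = 0.086957. For the 'rain-predicted' outcome, the likelihood ratio is 0.73/0.25 = 2.9200.
Posterior odds = 0.086957 × 2.9200 = 0.25391, so P(H|E) = 0.25391/(1+0.25391) = 0.2025.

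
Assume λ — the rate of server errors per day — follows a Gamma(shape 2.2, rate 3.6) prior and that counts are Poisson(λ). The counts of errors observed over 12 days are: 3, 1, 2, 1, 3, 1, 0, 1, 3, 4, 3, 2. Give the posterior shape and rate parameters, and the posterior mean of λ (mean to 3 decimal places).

Posterior: Gamma(shape=26.2, rate=15.6); mean ≈ 1.679

The Poisson likelihood adds the total count to the shape and the number of exposure periods to the rate. Here ∑xᵢ = 24 and n = 12, so shape 2.2→26.2 and rate 3.6→15.6.
Posterior mean = shape/rate = 26.2/15.6 = 1.679.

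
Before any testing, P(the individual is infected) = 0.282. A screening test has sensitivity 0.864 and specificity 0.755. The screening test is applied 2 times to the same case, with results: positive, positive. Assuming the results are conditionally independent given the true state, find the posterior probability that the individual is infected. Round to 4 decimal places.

Posterior P(H) ≈ 0.8301

With H the event that the individual is infected, the joint likelihood of the observed sequence is P(data|H) = 0.864·0.864 = 0.74650 and P(data|¬H) = 0.245·0.245 = 0.060025.
Bayes: P(H|data) = 0.282·0.74650 / (0.282·0.74650 + 0.718·0.060025) = 0.21051/0.25361 = 0.8301.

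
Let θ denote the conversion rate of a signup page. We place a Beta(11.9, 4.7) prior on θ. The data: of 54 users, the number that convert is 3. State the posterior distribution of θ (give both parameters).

Observing 3 successes and 51 failures updates Beta(11.9, 4.7) by adding the success and failure counts to the two shape parameters: α = 11.9+3 = 14.9, β = 4.7+51 = 55.7.

Posterior: Beta(14.9, 55.7)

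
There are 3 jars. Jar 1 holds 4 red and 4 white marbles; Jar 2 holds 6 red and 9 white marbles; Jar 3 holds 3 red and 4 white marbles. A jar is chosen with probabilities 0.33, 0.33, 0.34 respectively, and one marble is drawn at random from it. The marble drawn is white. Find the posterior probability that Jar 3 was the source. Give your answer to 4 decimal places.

Posterior probability ≈ 0.3486

Tabulate prior·likelihood by source: [1] prior 0.33, lik 0.5, product 0.1650; [2] prior 0.33, lik 0.6, product 0.1980; [3] prior 0.34, lik 0.5714, product 0.1943.
Normalizing constant = 0.55729; the posterior for Jar 3 is its product over the sum, 0.1943/0.55729 = 0.3486.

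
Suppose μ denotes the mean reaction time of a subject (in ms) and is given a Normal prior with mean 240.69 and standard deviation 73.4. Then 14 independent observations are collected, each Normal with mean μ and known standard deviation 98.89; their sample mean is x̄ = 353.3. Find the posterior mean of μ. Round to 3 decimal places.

Prior precision 1/τ₀² = 1/73.4² = 0.00018561; data precision n/σ² = 14/98.89² = 0.00143161.
Posterior precision = 0.00018561 + 0.00143161 = 0.00161722.
Posterior mean = (0.00018561·240.69 + 0.00143161·353.3) / 0.00161722 = 340.375.

Posterior mean ≈ 340.375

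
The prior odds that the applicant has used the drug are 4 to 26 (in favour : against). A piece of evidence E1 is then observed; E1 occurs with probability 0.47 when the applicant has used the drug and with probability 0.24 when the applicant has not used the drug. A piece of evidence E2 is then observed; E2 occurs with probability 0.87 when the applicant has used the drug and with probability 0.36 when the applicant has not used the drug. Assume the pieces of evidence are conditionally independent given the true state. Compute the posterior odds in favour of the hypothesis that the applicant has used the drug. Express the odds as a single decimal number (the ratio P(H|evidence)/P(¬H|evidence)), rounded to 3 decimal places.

Posterior odds ≈ 0.728

Prior odds = 4/26 = 0.15385. In log-odds, ln(0.15385) = -1.8718.
Add log likelihood ratios: ln(1.9583) + ln(2.4167) = 1.5545.
Posterior log-odds = -0.31732, so posterior odds = exp(-0.31732) = 0.72810.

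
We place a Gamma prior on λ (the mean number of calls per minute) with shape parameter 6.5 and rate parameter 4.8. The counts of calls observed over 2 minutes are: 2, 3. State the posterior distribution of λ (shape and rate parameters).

Posterior: Gamma(shape=11.5, rate=6.8)

The Poisson likelihood adds the total count to the shape and the number of exposure periods to the rate. Here ∑xᵢ = 5 and n = 2, so shape 6.5→11.5 and rate 4.8→6.8.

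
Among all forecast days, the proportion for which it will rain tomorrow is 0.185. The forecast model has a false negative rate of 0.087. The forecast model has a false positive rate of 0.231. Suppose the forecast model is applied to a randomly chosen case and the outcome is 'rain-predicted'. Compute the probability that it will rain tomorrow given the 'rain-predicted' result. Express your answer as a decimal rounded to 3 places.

Let H be the event that it will rain tomorrow. P(H) = 0.185, so P(¬H) = 0.815. With E the 'rain-predicted' result, P(E|H) = 0.913 and P(E|¬H) = 0.231.
P(E) = 0.913·0.185 + 0.231·0.815 = 0.16890 + 0.18826 = 0.35717.
By Bayes' theorem, P(H|E) = 0.16890 / 0.35717 = 0.473.

P(H | E) ≈ 0.473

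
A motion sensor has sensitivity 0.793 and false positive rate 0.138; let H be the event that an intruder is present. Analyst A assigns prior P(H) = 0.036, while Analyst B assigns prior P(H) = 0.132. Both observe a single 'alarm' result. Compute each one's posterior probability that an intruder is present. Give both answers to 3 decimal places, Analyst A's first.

Analyst A: 0.177; Analyst B: 0.466

P('+'|H) = 0.793, P('+'|¬H) = 0.138.
Analyst A: numerator 0.793·0.036 = 0.028548; evidence = 0.028548+0.138·0.964 = 0.16158; posterior = 0.177.
Analyst B: numerator 0.793·0.132 = 0.10468; evidence = 0.10468+0.138·0.868 = 0.22446; posterior = 0.466.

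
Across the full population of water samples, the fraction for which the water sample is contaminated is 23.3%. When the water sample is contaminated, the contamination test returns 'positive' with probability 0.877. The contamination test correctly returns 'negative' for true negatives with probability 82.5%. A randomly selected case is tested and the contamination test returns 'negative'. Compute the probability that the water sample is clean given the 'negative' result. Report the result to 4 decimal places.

P(¬H | E) ≈ 0.9567

Let H be the event that the water sample is contaminated. P(H) = 0.233, so P(¬H) = 0.767. With E the 'negative' result, P(E|H) = 0.123 and P(E|¬H) = 0.825.
P(E) = 0.123·0.233 + 0.825·0.767 = 0.028659 + 0.63277 = 0.66143.
By Bayes' theorem, P(H|E) = 0.028659 / 0.66143 = 0.0433. Hence P(¬H|E) = 1 − 0.0433 = 0.9567.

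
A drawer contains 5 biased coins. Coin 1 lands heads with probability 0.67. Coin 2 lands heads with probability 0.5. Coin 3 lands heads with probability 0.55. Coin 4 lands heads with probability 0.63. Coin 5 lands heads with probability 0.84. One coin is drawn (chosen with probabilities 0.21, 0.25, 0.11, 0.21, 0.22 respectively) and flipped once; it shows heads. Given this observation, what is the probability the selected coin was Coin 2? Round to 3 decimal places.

Tabulate prior·likelihood by source: [1] prior 0.21, lik 0.67, product 0.1407; [2] prior 0.25, lik 0.5, product 0.1250; [3] prior 0.11, lik 0.55, product 0.06050; [4] prior 0.21, lik 0.63, product 0.1323; [5] prior 0.22, lik 0.84, product 0.1848.
Normalizing constant = 0.64330; the posterior for Coin 2 is its product over the sum, 0.1250/0.64330 = 0.194.

Posterior probability ≈ 0.194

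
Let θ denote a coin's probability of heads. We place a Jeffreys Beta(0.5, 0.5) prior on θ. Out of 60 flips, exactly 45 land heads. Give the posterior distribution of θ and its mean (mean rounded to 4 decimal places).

The binomial likelihood is conjugate to the Beta prior: with 45 successes and 15 failures, the posterior is Beta(0.5+45, 0.5+15) = Beta(45.5, 15.5).
Posterior mean = α/(α+β) = 45.5/61 = 0.7459.

Posterior: Beta(45.5, 15.5); mean ≈ 0.7459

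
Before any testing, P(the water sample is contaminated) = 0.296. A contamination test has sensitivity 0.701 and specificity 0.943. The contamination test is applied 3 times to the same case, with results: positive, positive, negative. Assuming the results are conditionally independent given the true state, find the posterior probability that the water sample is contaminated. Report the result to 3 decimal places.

Posterior P(H) ≈ 0.953

With H the event that the water sample is contaminated, the joint likelihood of the observed sequence is P(data|H) = 0.701·0.701·0.299 = 0.14693 and P(data|¬H) = 0.057·0.057·0.943 = 0.0030638.
Bayes: P(H|data) = 0.296·0.14693 / (0.296·0.14693 + 0.704·0.0030638) = 0.043491/0.045648 = 0.9527.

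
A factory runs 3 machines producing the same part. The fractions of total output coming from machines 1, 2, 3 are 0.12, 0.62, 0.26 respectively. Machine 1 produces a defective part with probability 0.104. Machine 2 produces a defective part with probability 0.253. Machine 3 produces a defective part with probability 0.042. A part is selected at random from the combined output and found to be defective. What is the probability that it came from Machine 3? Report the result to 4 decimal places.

Tabulate prior·likelihood by source: [1] prior 0.12, lik 0.104, product 0.01248; [2] prior 0.62, lik 0.253, product 0.1569; [3] prior 0.26, lik 0.042, product 0.01092.
Normalizing constant = 0.18026; the posterior for Machine 3 is its product over the sum, 0.01092/0.18026 = 0.0606.

Posterior probability ≈ 0.0606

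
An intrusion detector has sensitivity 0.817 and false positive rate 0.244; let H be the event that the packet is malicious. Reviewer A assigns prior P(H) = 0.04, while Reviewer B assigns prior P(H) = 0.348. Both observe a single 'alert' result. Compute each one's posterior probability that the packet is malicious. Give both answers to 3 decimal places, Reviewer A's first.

P('+'|H) = 0.817, P('+'|¬H) = 0.244.
Reviewer A: numerator 0.817·0.04 = 0.032680; evidence = 0.032680+0.244·0.96 = 0.26692; posterior = 0.122.
Reviewer B: numerator 0.817·0.348 = 0.28432; evidence = 0.28432+0.244·0.652 = 0.44340; posterior = 0.641.

Reviewer A: 0.122; Reviewer B: 0.641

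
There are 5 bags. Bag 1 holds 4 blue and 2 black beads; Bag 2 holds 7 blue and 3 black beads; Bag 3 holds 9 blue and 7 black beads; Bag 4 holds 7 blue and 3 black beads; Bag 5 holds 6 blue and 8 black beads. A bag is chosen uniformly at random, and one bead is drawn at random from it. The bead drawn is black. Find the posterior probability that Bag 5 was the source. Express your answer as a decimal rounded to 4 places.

P(black|Bag 1) = 0.3333; P(black|Bag 2) = 0.3; P(black|Bag 3) = 0.4375; P(black|Bag 4) = 0.3; P(black|Bag 5) = 0.5714.
Prior × likelihood for each source: 0.2·0.3333=0.06667, 0.2·0.3=0.06000, 0.2·0.4375=0.08750, 0.2·0.3=0.06000, 0.2·0.5714=0.1143. Summing gives P(black) = 0.38845.
P(Bag 5 | black) = 0.1143 / 0.38845 = 0.2942.

Posterior probability ≈ 0.2942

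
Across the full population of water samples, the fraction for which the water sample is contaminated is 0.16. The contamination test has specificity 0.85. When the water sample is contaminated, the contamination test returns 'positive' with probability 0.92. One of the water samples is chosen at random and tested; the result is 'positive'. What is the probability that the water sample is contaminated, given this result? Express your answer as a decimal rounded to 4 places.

Let H be the event that the water sample is contaminated. P(H) = 0.16, so P(¬H) = 0.84. With E the 'positive' result, P(E|H) = 0.92 and P(E|¬H) = 0.15.
P(E) = 0.92·0.16 + 0.15·0.84 = 0.14720 + 0.12600 = 0.27320.
By Bayes' theorem, P(H|E) = 0.14720 / 0.27320 = 0.5388.

P(H | E) ≈ 0.5388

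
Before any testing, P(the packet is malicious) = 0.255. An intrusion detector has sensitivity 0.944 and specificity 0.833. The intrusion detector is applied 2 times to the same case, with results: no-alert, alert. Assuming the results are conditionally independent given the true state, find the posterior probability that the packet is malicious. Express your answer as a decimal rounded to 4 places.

Posterior P(H) ≈ 0.1151

Let H be the event that the packet is malicious; start with P(H) = 0.255. P('alert'|H) = 0.944, P('alert'|¬H) = 0.167.
Update on result 1 ('no-alert'): P(H) ← 0.056·0.2550 / (0.056·0.2550 + 0.833·0.7450) = 0.014280/0.63486 = 0.0225.
Update on result 2 ('alert'): P(H) ← 0.944·0.0225 / (0.944·0.0225 + 0.167·0.9775) = 0.021233/0.18448 = 0.1151.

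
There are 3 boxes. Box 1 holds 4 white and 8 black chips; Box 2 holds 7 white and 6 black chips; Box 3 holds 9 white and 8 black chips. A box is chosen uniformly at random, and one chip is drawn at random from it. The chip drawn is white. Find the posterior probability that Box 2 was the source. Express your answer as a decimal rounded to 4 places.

P(white|Box 1) = 0.3333; P(white|Box 2) = 0.5385; P(white|Box 3) = 0.5294.
Prior × likelihood for each source: 0.333333·0.3333=0.1111, 0.333333·0.5385=0.1795, 0.333333·0.5294=0.1765. Summing gives P(white) = 0.46707.
P(Box 2 | white) = 0.1795 / 0.46707 = 0.3843.

Posterior probability ≈ 0.3843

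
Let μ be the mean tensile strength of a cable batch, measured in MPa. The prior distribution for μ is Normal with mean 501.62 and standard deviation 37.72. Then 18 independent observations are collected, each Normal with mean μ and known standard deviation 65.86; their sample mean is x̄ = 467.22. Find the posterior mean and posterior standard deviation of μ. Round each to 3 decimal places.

Prior precision 1/τ₀² = 1/37.72² = 0.00070284; data precision n/σ² = 18/65.86² = 0.00414982.
Posterior precision = 0.00070284 + 0.00414982 = 0.00485266, giving posterior SD = 1/√0.00485266 = 14.355.
Posterior mean = (0.00070284·501.62 + 0.00414982·467.22) / 0.00485266 = 472.202.

Posterior mean ≈ 472.202; posterior SD ≈ 14.355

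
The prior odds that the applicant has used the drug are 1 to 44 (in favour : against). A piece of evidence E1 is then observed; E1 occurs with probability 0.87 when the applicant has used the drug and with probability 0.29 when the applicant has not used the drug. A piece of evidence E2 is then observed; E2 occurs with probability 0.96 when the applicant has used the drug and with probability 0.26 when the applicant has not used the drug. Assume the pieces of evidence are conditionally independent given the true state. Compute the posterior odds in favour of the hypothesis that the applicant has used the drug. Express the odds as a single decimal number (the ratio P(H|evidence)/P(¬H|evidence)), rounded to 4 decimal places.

Posterior odds ≈ 0.2517

Prior odds = 1/44 = 0.022727.
Likelihood ratio for E1 = 0.87/0.29 = 3.0000.
Likelihood ratio for E2 = 0.96/0.26 = 3.6923.
Posterior odds = prior odds × LR₁ × LR₂ = 0.25175.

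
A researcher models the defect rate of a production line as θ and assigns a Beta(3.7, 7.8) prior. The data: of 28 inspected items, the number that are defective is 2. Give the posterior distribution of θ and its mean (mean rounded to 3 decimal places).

Posterior: Beta(5.7, 33.8); mean ≈ 0.144

Observing 2 successes and 26 failures updates Beta(3.7, 7.8) by adding the success and failure counts to the two shape parameters: α = 3.7+2 = 5.7, β = 7.8+26 = 33.8.
E[θ | data] = 5.7/(5.7+33.8) = 0.144.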